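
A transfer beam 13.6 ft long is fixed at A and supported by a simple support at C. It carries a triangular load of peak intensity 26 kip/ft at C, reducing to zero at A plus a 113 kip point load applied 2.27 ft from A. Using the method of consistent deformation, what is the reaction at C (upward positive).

R_C = 101.7 kip

Choose R_C as the redundant. The primary structure is the cantilever fixed at A.
Primary-structure tip deflection at C by superposition:
  triangular load, peak 26 at the free end: 11w₀L⁴/(120EI) = 81534/EI
  point load 113 at a = 2.27: Pa²(3L − a)/(6EI) = 3739/EI
  δ_0 = 85274/EI
Flexibility coefficient — unit upward force at C: δ_{CC} = L³/(3EI) = 838.5/EI.
Compatibility at C: δ_0 − R_C·δ_{CC} = 0, so R_C = 85274/838.5 = 101.7 kip.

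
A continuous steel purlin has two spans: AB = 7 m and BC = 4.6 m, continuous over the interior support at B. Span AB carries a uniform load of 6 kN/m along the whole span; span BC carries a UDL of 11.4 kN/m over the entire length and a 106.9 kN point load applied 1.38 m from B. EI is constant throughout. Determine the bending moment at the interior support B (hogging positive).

Release continuity at B by inserting a hinge; the redundant is the internal moment M_B. The primary structure is two simply-supported spans AB and BC.
Rotations at B on the released spans (each span's end-slope, ×1/EI):
  span AB: UDL 6: wL³/(24EI) = 85.75/EI
  span BC: UDL 11.4: wL³/(24EI) = 46.23/EI
  span BC: point load 106.9 at a = 1.38: Pab(L + b)/(6LEI) = 134.6/EI
  relative rotation θ_0 = (85.75 + 180.8)/EI = 266.6/EI
A unit hogging moment at B produces rotation L₁/(3EI) + L₂/(3EI) = 3.867/EI.
Compatibility: M_B·(L₁+L₂)/(3EI) = θ_0, giving M_B = 68.94 kN·m (hogging).

M_B = 68.94 kN·m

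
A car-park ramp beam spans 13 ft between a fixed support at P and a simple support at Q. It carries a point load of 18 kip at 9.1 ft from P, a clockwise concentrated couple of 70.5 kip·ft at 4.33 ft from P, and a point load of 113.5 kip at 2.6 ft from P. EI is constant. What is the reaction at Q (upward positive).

Choose R_Q as the redundant. The primary structure is the cantilever fixed at P.
Deflection at Q on the released cantilever, summing each load's contribution:
  point load 18 at a = 9.1: Pa²(3L − a)/(6EI) = 7428/EI
  clockwise couple 70.5 at a = 4.33: M₀a(2L − a)/(2EI) = 3308/EI
  point load 113.5 at a = 2.6: Pa²(3L − a)/(6EI) = 4655/EI
  δ_0 = 15390/EI
Tip deflection under a unit load at Q: L³/(3EI) = 732.3/EI.
The prop prevents deflection at Q: R_Q = δ_0/δ_{QQ} = 15390/732.3 = 21.02 kip.

R_Q = 21.02 kip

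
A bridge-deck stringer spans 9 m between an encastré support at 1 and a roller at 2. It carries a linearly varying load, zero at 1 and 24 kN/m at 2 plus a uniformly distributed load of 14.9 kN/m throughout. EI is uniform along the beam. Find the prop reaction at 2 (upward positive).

R_2 = 109.7 kN

Take the reaction at 2 as the redundant and release it; the primary structure is a cantilever fixed at 1.
Free-end deflection of the primary structure under the applied loading (downward +):
  triangular load, peak 24 at the free end: 11w₀L⁴/(120EI) = 14434/EI
  UDL 14.9: wL⁴/(8EI) = 12220/EI
  δ_0 = 26654/EI
Tip deflection under a unit load at 2: L³/(3EI) = 243/EI.
Compatibility at 2: δ_0 − R_2·δ_{22} = 0, so R_2 = 26654/243 = 109.7 kN.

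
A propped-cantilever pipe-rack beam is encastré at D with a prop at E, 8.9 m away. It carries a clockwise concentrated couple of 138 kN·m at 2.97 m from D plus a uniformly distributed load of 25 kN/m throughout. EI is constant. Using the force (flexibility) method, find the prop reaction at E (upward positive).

Release the roller at E. Primary structure: cantilever fixed at D.
Primary-structure tip deflection at E by superposition:
  clockwise couple 138 at a = 2.97: M₀a(2L − a)/(2EI) = 3039/EI
  UDL 25: wL⁴/(8EI) = 19607/EI
  δ_0 = 22646/EI
Flexibility coefficient — unit upward force at E: δ_{EE} = L³/(3EI) = 235/EI.
Compatibility at E: δ_0 − R_E·δ_{EE} = 0, so R_E = 22646/235 = 96.37 kN.

R_E = 96.37 kN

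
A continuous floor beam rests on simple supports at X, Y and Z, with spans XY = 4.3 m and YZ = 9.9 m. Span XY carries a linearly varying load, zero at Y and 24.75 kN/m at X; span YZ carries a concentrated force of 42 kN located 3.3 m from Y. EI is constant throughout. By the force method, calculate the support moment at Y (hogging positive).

Insert a hinge at Y; M_Y is the redundant, and each span becomes simply supported.
End slopes at the hinge Y, treating each span as simply supported:
  span XY: triangular load, peak 24.75: 7w₀L³/(360EI) = 38.26/EI
  span YZ: point load 42 at a = 3.3: Pab(L + b)/(6LEI) = 254.1/EI
  relative rotation θ_0 = (38.26 + 254.1)/EI = 292.4/EI
A unit hogging moment at Y produces rotation L₁/(3EI) + L₂/(3EI) = 4.733/EI.
Slope continuity at Y: θ_0 = M_Y·4.733/EI, so M_Y = 292.4/4.733 = 61.77 kN·m (hogging).

M_Y = 61.77 kN·m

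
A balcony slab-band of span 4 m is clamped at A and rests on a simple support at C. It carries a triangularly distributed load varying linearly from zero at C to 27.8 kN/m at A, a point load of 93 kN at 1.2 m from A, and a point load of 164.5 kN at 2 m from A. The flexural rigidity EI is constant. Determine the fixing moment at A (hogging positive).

M_A = 219.4 kN·m

Release the roller at C. Primary structure: cantilever fixed at A.
Deflection at C on the released cantilever, summing each load's contribution:
  triangular load, peak 27.8 at the fixed end: w₀L⁴/(30EI) = 237.2/EI
  point load 93 at a = 1.2: Pa²(3L − a)/(6EI) = 241.1/EI
  point load 164.5 at a = 2: Pa²(3L − a)/(6EI) = 1097/EI
  δ_0 = 1575/EI
Tip deflection under a unit load at C: L³/(3EI) = 21.33/EI.
The prop prevents deflection at C: R_C = δ_0/δ_{CC} = 1575/21.33 = 73.83 kN.
Moment equilibrium about A: M_A = Σ(load moments about A) − R_C·L = 514.7 − 73.83×4 = 219.4 kN·m.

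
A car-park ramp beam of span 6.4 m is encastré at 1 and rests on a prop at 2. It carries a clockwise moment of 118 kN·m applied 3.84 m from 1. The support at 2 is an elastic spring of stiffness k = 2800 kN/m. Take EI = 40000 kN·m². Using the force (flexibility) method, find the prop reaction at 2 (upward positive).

R_2 = 19.97 kN

Choose R_2 as the redundant. The primary structure is the cantilever fixed at 1.
Primary-structure tip deflection at 2 by superposition:
  clockwise couple 118 at a = 3.84: M₀a(2L − a)/(2EI) = 2030/EI
Flexibility coefficient — unit upward force at 2: δ_{22} = L³/(3EI) = 87.38/EI.
With EI = 40000 kN·m²: δ_0 = 0.050749 m and δ_{22} = 0.002185 m/kN.
Compatibility — the spring shortens by R_2/k under the reaction it provides: δ_0 − R_2·δ_{22} = R_2/k. With 1/k = 0.000357 m/kN, R_2 = δ_0 / (δ_{22} + 1/k) = 0.050749 / (0.002185 + 0.000357) = 19.97 kN.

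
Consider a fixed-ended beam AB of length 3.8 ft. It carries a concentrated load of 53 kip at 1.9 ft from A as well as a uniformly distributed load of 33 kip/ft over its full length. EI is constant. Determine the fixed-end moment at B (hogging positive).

M_B = 64.89 kip·ft

Release both end moments; the primary structure is a simply-supported span AB with redundants M_A and M_B.
On the primary (simply-supported) span, the end slopes from the loading are:
  at A: point load 53 at a = 1.9: Pab(L + b)/(6LEI) = 47.83/EI
  at B: point load 53 at a = 1.9: Pab(L + a)/(6LEI) = 47.83/EI
  at A: UDL 33: wL³/(24EI) = 75.45/EI
  at B: UDL 33: wL³/(24EI) = 75.45/EI
  θ_A0 = 123.3/EI,  θ_B0 = 123.3/EI
Flexibility coefficients: a unit moment at one end gives L/(3EI) there and L/(6EI) at the far end, so f₁₁ = f₂₂ = 1.267/EI and f₁₂ = f₂₁ = 0.6333/EI.
Compatibility — zero rotation at each built-in end:
  1.267 M_A + 0.6333 M_B = 123.3
  0.6333 M_A + 1.267 M_B = 123.3
Solving the pair gives M_A = 64.89 kip·ft and M_B = 64.89 kip·ft (hogging).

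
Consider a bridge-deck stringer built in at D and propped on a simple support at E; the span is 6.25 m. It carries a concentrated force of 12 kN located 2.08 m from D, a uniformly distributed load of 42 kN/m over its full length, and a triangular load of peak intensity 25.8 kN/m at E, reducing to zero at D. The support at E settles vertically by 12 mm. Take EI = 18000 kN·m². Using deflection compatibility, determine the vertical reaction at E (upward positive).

R_E = 141.9 kN

Choose R_E as the redundant. The primary structure is the cantilever fixed at D.
Primary-structure tip deflection at E by superposition:
  point load 12 at a = 2.08: Pa²(3L − a)/(6EI) = 144.2/EI
  UDL 42: wL⁴/(8EI) = 8011/EI
  triangular load, peak 25.8 at the free end: 11w₀L⁴/(120EI) = 3609/EI
  δ_0 = 11764/EI
Tip deflection under a unit load at E: L³/(3EI) = 81.38/EI.
With EI = 18000 kN·m²: δ_0 = 0.65355 m and δ_{EE} = 0.004521 m/kN.
Compatibility — the beam at E must follow the support down by 0.012 m: δ_0 − R_E·δ_{EE} = 0.012, so R_E = (0.65355 − 0.012)/0.004521 = 141.9 kN.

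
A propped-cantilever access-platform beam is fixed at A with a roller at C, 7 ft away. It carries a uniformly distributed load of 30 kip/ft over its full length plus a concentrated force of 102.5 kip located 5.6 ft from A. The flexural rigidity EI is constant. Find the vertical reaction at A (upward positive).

Take the reaction at C as the redundant and release it; the primary structure is a cantilever fixed at A.
Primary-structure tip deflection at C by superposition:
  UDL 30: wL⁴/(8EI) = 9004/EI
  point load 102.5 at a = 5.6: Pa²(3L − a)/(6EI) = 8250/EI
  δ_0 = 17254/EI
Tip deflection under a unit load at C: L³/(3EI) = 114.3/EI.
Compatibility at C: δ_0 − R_C·δ_{CC} = 0, so R_C = 17254/114.3 = 150.9 kip.
Vertical equilibrium: R_A = ΣP − R_C = 312.5 − 150.9 = 161.6 kip.

R_A = 161.6 kip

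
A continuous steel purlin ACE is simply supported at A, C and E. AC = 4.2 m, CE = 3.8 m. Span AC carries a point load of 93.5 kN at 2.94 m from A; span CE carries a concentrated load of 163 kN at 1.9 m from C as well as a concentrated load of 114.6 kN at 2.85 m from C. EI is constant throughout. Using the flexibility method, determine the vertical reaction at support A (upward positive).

Insert a hinge at C; M_C is the redundant, and each span becomes simply supported.
Discontinuity in slope at C on the released structure — sum the simple-span end rotations:
  span AC: point load 93.5 at a = 2.94: Pab(L + a)/(6LEI) = 98.14/EI
  span CE: point load 163 at a = 1.9: Pab(L + b)/(6LEI) = 147.1/EI
  span CE: point load 114.6 at a = 2.85: Pab(L + b)/(6LEI) = 64.64/EI
  relative rotation θ_0 = (98.14 + 211.7)/EI = 309.9/EI
A unit hogging moment at C produces rotation L₁/(3EI) + L₂/(3EI) = 2.667/EI.
Compatibility: M_C·(L₁+L₂)/(3EI) = θ_0, giving M_C = 116.2 kN·m (hogging).
Span AC, ΣM about A with M_C applied at C: R_C^{AC}·4.2 = 274.9 + 116.2, so R_C^{AC} = 93.12 kN and R_A = 93.5 − 93.12 = 0.3817 kN.

R_A = 0.3817 kN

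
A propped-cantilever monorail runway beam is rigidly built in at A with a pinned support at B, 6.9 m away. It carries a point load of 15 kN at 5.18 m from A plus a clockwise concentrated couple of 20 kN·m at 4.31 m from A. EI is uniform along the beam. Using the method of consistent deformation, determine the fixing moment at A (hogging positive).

M_A = 6.325 kN·m

Release the roller at B. Primary structure: cantilever fixed at A.
Deflection at B on the released cantilever, summing each load's contribution:
  point load 15 at a = 5.18: Pa²(3L − a)/(6EI) = 1041/EI
  clockwise couple 20 at a = 4.31: M₀a(2L − a)/(2EI) = 409/EI
  δ_0 = 1450/EI
Tip deflection under a unit load at B: L³/(3EI) = 109.5/EI.
The prop prevents deflection at B: R_B = δ_0/δ_{BB} = 1450/109.5 = 13.24 kN.
Moment equilibrium about A: M_A = Σ(load moments about A) − R_B·L = 97.7 − 13.24×6.9 = 6.325 kN·m.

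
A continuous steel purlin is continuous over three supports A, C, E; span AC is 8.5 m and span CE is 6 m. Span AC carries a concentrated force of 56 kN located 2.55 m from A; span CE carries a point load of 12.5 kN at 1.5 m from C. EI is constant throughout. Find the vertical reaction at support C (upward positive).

Take M_C as the redundant. Released structure: two simple spans AC and CE with a hinge at C.
End slopes at the hinge C, treating each span as simply supported:
  span AC: point load 56 at a = 2.55: Pab(L + a)/(6LEI) = 184.1/EI
  span CE: point load 12.5 at a = 1.5: Pab(L + b)/(6LEI) = 24.61/EI
  relative rotation θ_0 = (184.1 + 24.61)/EI = 208.7/EI
A unit hogging moment at C produces rotation L₁/(3EI) + L₂/(3EI) = 4.833/EI.
Slope continuity at C: θ_0 = M_C·4.833/EI, so M_C = 208.7/4.833 = 43.18 kN·m (hogging).
Span AC, ΣM about A with M_C applied at C: R_C^{AC}·8.5 = 142.8 + 43.18, so R_C^{AC} = 21.88 kN and R_A = 56 − 21.88 = 34.12 kN.
Span CE, ΣM about E: R_C^{CE}·6 = 56.25 + 43.18, so R_C^{CE} = 16.57 kN and R_E = 12.5 − 16.57 = -4.072 kN.
R_C = 21.88 + 16.57 = 38.45 kN.

R_C = 38.45 kN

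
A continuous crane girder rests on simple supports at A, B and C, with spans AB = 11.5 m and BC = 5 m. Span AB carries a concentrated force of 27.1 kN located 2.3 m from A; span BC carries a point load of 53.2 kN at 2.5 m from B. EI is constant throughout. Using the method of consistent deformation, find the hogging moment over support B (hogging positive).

M_B = 35.97 kN·m

Take M_B as the redundant. Released structure: two simple spans AB and BC with a hinge at B.
End slopes at the hinge B, treating each span as simply supported:
  span AB: point load 27.1 at a = 2.3: Pab(L + a)/(6LEI) = 114.7/EI
  span BC: point load 53.2 at a = 2.5: Pab(L + b)/(6LEI) = 83.12/EI
  relative rotation θ_0 = (114.7 + 83.12)/EI = 197.8/EI
A unit hogging moment at B produces rotation L₁/(3EI) + L₂/(3EI) = 5.5/EI.
Compatibility: M_B·(L₁+L₂)/(3EI) = θ_0, giving M_B = 35.97 kN·m (hogging).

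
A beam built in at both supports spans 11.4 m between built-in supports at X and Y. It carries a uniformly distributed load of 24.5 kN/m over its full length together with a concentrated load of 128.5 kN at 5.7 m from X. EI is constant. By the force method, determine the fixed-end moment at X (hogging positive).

Take the two fixed-end moments M_X, M_Y as redundants; the released structure is the simple span XY.
End rotations of the released simple span under the applied load (×1/EI):
  at X: UDL 24.5: wL³/(24EI) = 1512/EI
  at Y: UDL 24.5: wL³/(24EI) = 1512/EI
  at X: point load 128.5 at a = 5.7: Pab(L + b)/(6LEI) = 1044/EI
  at Y: point load 128.5 at a = 5.7: Pab(L + a)/(6LEI) = 1044/EI
  θ_X0 = 2556/EI,  θ_Y0 = 2556/EI
Flexibility coefficients: a unit moment at one end gives L/(3EI) there and L/(6EI) at the far end, so f₁₁ = f₂₂ = 3.8/EI and f₁₂ = f₂₁ = 1.9/EI.
Compatibility — zero rotation at each built-in end:
  3.8 M_X + 1.9 M_Y = 2556
  1.9 M_X + 3.8 M_Y = 2556
Solving the pair gives M_X = 448.4 kN·m and M_Y = 448.4 kN·m (hogging).

M_X = 448.4 kN·m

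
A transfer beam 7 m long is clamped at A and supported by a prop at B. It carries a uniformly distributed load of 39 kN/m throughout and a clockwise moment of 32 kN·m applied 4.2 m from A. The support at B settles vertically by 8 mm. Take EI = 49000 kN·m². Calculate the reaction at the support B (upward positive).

R_B = 104.7 kN

Choose R_B as the redundant. The primary structure is the cantilever fixed at A.
Deflection at B on the released cantilever, summing each load's contribution:
  UDL 39: wL⁴/(8EI) = 11705/EI
  clockwise couple 32 at a = 4.2: M₀a(2L − a)/(2EI) = 658.6/EI
  δ_0 = 12363/EI
Flexibility coefficient — unit upward force at B: δ_{BB} = L³/(3EI) = 114.3/EI.
With EI = 49000 kN·m²: δ_0 = 0.25232 m and δ_{BB} = 0.002333 m/kN.
Compatibility — the beam at B must follow the support down by 0.008 m: δ_0 − R_B·δ_{BB} = 0.008, so R_B = (0.25232 − 0.008)/0.002333 = 104.7 kN.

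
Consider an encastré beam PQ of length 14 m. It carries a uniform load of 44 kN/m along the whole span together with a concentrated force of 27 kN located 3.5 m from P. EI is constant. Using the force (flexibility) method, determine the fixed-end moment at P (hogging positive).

Release both end moments; the primary structure is a simply-supported span PQ with redundants M_P and M_Q.
End rotations of the released simple span under the applied load (×1/EI):
  at P: UDL 44: wL³/(24EI) = 5031/EI
  at Q: UDL 44: wL³/(24EI) = 5031/EI
  at P: point load 27 at a = 3.5: Pab(L + b)/(6LEI) = 289.4/EI
  at Q: point load 27 at a = 3.5: Pab(L + a)/(6LEI) = 206.7/EI
  θ_P0 = 5320/EI,  θ_Q0 = 5237/EI
Flexibility coefficients: a unit moment at one end gives L/(3EI) there and L/(6EI) at the far end, so f₁₁ = f₂₂ = 4.667/EI and f₁₂ = f₂₁ = 2.333/EI.
Compatibility — zero rotation at each built-in end:
  4.667 M_P + 2.333 M_Q = 5320
  2.333 M_P + 4.667 M_Q = 5237
Solving the pair gives M_P = 771.8 kN·m and M_Q = 736.4 kN·m (hogging).

M_P = 771.8 kN·m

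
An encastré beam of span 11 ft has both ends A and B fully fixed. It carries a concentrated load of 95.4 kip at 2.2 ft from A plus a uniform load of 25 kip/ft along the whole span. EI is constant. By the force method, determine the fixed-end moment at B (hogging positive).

Release both end moments; the primary structure is a simply-supported span AB with redundants M_A and M_B.
End rotations of the released simple span under the applied load (×1/EI):
  at A: point load 95.4 at a = 2.2: Pab(L + b)/(6LEI) = 554.1/EI
  at B: point load 95.4 at a = 2.2: Pab(L + a)/(6LEI) = 369.4/EI
  at A: UDL 25: wL³/(24EI) = 1386/EI
  at B: UDL 25: wL³/(24EI) = 1386/EI
  θ_A0 = 1941/EI,  θ_B0 = 1756/EI
Flexibility coefficients: a unit moment at one end gives L/(3EI) there and L/(6EI) at the far end, so f₁₁ = f₂₂ = 3.667/EI and f₁₂ = f₂₁ = 1.833/EI.
Compatibility — zero rotation at each built-in end:
  3.667 M_A + 1.833 M_B = 1941
  1.833 M_A + 3.667 M_B = 1756
Solving the pair gives M_A = 386.4 kip·ft and M_B = 285.7 kip·ft (hogging).

M_B = 285.7 kip·ft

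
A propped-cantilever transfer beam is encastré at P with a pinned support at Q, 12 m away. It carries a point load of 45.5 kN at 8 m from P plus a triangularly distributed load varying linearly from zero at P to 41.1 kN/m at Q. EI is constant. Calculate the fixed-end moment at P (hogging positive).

Take the reaction at Q as the redundant and release it; the primary structure is a cantilever fixed at P.
Deflection at Q on the released cantilever, summing each load's contribution:
  point load 45.5 at a = 8: Pa²(3L − a)/(6EI) = 13589/EI
  triangular load, peak 41.1 at the free end: 11w₀L⁴/(120EI) = 78123/EI
  δ_0 = 91712/EI
Tip deflection under a unit load at Q: L³/(3EI) = 576/EI.
The prop prevents deflection at Q: R_Q = δ_0/δ_{QQ} = 91712/576 = 159.2 kN.
Moment equilibrium about P: M_P = Σ(load moments about P) − R_Q·L = 2337 − 159.2×12 = 426.1 kN·m.

M_P = 426.1 kN·m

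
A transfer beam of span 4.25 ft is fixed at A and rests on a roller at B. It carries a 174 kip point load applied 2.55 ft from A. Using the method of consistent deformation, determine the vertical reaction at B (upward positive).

Release the roller at B. Primary structure: cantilever fixed at A.
Free-end deflection of the primary structure under the applied loading (downward +):
  point load 174 at a = 2.55: Pa²(3L − a)/(6EI) = 1923/EI
Tip deflection under a unit load at B: L³/(3EI) = 25.59/EI.
Compatibility at B: δ_0 − R_B·δ_{BB} = 0, so R_B = 1923/25.59 = 75.17 kip.

R_B = 75.17 kip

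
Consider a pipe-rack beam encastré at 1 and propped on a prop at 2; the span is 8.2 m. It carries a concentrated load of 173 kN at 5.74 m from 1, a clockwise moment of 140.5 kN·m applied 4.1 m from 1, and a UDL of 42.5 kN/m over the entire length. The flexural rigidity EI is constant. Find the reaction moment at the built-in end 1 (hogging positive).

M_1 = 533.3 kN·m

Take the reaction at 2 as the redundant and release it; the primary structure is a cantilever fixed at 1.
Deflection at 2 on the released cantilever, summing each load's contribution:
  point load 173 at a = 5.74: Pa²(3L − a)/(6EI) = 17917/EI
  clockwise couple 140.5 at a = 4.1: M₀a(2L − a)/(2EI) = 3543/EI
  UDL 42.5: wL⁴/(8EI) = 24019/EI
  δ_0 = 45478/EI
Tip deflection under a unit load at 2: L³/(3EI) = 183.8/EI.
Compatibility at 2: δ_0 − R_2·δ_{22} = 0, so R_2 = 45478/183.8 = 247.4 kN.
Moment equilibrium about 1: M_1 = Σ(load moments about 1) − R_2·L = 2562 − 247.4×8.2 = 533.3 kN·m.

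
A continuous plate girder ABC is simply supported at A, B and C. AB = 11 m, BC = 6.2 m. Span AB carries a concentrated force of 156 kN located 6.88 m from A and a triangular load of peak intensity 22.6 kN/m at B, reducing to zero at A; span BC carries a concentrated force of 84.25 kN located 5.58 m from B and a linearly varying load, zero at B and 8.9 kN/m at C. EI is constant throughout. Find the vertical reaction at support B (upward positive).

Release continuity at B by inserting a hinge; the redundant is the internal moment M_B. The primary structure is two simply-supported spans AB and BC.
Rotations at B on the released spans (each span's end-slope, ×1/EI):
  span AB: point load 156 at a = 6.88: Pab(L + a)/(6LEI) = 1198/EI
  span AB: triangular load, peak 22.6: w₀L³/(45EI) = 668.5/EI
  span BC: point load 84.25 at a = 5.58: Pab(L + b)/(6LEI) = 53.44/EI
  span BC: triangular load, peak 8.9: 7w₀L³/(360EI) = 41.24/EI
  relative rotation θ_0 = (1866 + 94.68)/EI = 1961/EI
A unit hogging moment at B produces rotation L₁/(3EI) + L₂/(3EI) = 5.733/EI.
Compatibility: M_B·(L₁+L₂)/(3EI) = θ_0, giving M_B = 342 kN·m (hogging).
Span AB, ΣM about A with M_B applied at B: R_B^{AB}·11 = 1985 + 342, so R_B^{AB} = 211.5 kN and R_A = 280.3 − 211.5 = 68.77 kN.
Span BC, ΣM about C: R_B^{BC}·6.2 = 109.3 + 342, so R_B^{BC} = 72.79 kN and R_C = 111.8 − 72.79 = 39.05 kN.
R_B = 211.5 + 72.79 = 284.3 kN.

R_B = 284.3 kN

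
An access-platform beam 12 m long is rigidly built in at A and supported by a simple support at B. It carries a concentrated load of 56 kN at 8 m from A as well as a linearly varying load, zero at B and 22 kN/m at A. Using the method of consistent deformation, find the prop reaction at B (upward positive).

R_B = 55.44 kN

Release the roller at B. Primary structure: cantilever fixed at A.
Downward deflection at the released point B due to the loads:
  point load 56 at a = 8: Pa²(3L − a)/(6EI) = 16725/EI
  triangular load, peak 22 at the fixed end: w₀L⁴/(30EI) = 15206/EI
  δ_0 = 31932/EI
Flexibility coefficient — unit upward force at B: δ_{BB} = L³/(3EI) = 576/EI.
Compatibility at B: δ_0 − R_B·δ_{BB} = 0, so R_B = 31932/576 = 55.44 kN.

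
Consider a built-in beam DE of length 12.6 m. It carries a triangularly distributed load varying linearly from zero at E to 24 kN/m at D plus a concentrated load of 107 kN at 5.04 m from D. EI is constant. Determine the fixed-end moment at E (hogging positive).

M_E = 256.4 kN·m

Release both end moments; the primary structure is a simply-supported span DE with redundants M_D and M_E.
End rotations of the released simple span under the applied load (×1/EI):
  at D: triangular load, peak 24: w₀L³/(45EI) = 1067/EI
  at E: triangular load, peak 24: 7w₀L³/(360EI) = 933.5/EI
  at D: point load 107 at a = 5.04: Pab(L + b)/(6LEI) = 1087/EI
  at E: point load 107 at a = 5.04: Pab(L + a)/(6LEI) = 951.3/EI
  θ_D0 = 2154/EI,  θ_E0 = 1885/EI
Flexibility coefficients: a unit moment at one end gives L/(3EI) there and L/(6EI) at the far end, so f₁₁ = f₂₂ = 4.2/EI and f₁₂ = f₂₁ = 2.1/EI.
Compatibility — zero rotation at each built-in end:
  4.2 M_D + 2.1 M_E = 2154
  2.1 M_D + 4.2 M_E = 1885
Solving the pair gives M_D = 384.7 kN·m and M_E = 256.4 kN·m (hogging).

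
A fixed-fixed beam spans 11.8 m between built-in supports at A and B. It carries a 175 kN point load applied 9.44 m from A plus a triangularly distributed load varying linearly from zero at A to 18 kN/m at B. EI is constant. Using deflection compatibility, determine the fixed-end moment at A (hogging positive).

Take the two fixed-end moments M_A, M_B as redundants; the released structure is the simple span AB.
On the primary (simply-supported) span, the end slopes from the loading are:
  at A: point load 175 at a = 9.44: Pab(L + b)/(6LEI) = 779.7/EI
  at B: point load 175 at a = 9.44: Pab(L + a)/(6LEI) = 1170/EI
  at A: triangular load, peak 18: 7w₀L³/(360EI) = 575.1/EI
  at B: triangular load, peak 18: w₀L³/(45EI) = 657.2/EI
  θ_A0 = 1355/EI,  θ_B0 = 1827/EI
Flexibility coefficients: a unit moment at one end gives L/(3EI) there and L/(6EI) at the far end, so f₁₁ = f₂₂ = 3.933/EI and f₁₂ = f₂₁ = 1.967/EI.
Compatibility — zero rotation at each built-in end:
  3.933 M_A + 1.967 M_B = 1355
  1.967 M_A + 3.933 M_B = 1827
Solving the pair gives M_A = 149.6 kN·m and M_B = 389.6 kN·m (hogging).

M_A = 149.6 kN·m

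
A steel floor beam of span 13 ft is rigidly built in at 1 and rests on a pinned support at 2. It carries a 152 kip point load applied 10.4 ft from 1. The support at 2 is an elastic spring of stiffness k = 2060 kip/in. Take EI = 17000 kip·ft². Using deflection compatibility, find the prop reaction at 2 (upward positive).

Release the roller at 2. Primary structure: cantilever fixed at 1.
Free-end deflection of the primary structure under the applied loading (downward +):
  point load 152 at a = 10.4: Pa²(3L − a)/(6EI) = 78366/EI
Flexibility coefficient — unit upward force at 2: δ_{22} = L³/(3EI) = 732.3/EI.
With EI = 17000 kip·ft²: δ_0 = 4.6097 ft and δ_{22} = 0.043078 ft/kip.
Compatibility — the spring shortens by R_2/k under the reaction it provides: δ_0 − R_2·δ_{22} = R_2/k. With 1/k = 1/(2060×12) ft/kip = 0.00004 ft/kip, R_2 = δ_0 / (δ_{22} + 1/k) = 4.6097 / (0.043078 + 0.00004) = 106.9 kip.

R_2 = 106.9 kip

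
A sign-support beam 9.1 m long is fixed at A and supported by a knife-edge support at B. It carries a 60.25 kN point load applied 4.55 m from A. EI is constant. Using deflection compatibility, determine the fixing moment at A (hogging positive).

Take the reaction at B as the redundant and release it; the primary structure is a cantilever fixed at A.
Downward deflection at the released point B due to the loads:
  point load 60.25 at a = 4.55: Pa²(3L − a)/(6EI) = 4729/EI
Tip deflection under a unit load at B: L³/(3EI) = 251.2/EI.
Compatibility at B: δ_0 − R_B·δ_{BB} = 0, so R_B = 4729/251.2 = 18.83 kN.
Moment equilibrium about A: M_A = Σ(load moments about A) − R_B·L = 274.1 − 18.83×9.1 = 102.8 kN·m.

M_A = 102.8 kN·m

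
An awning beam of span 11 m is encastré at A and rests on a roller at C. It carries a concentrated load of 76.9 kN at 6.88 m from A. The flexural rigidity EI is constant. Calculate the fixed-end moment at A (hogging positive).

M_A = 136.2 kN·m

Take the reaction at C as the redundant and release it; the primary structure is a cantilever fixed at A.
Downward deflection at the released point C due to the loads:
  point load 76.9 at a = 6.88: Pa²(3L − a)/(6EI) = 15846/EI
Tip deflection under a unit load at C: L³/(3EI) = 443.7/EI.
The prop prevents deflection at C: R_C = δ_0/δ_{CC} = 15846/443.7 = 35.72 kN.
Moment equilibrium about A: M_A = Σ(load moments about A) − R_C·L = 529.1 − 35.72×11 = 136.2 kN·m.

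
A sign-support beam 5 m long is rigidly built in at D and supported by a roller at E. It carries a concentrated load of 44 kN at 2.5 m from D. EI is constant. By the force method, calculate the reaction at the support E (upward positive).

Release the roller at E. Primary structure: cantilever fixed at D.
Free-end deflection of the primary structure under the applied loading (downward +):
  point load 44 at a = 2.5: Pa²(3L − a)/(6EI) = 572.9/EI
Tip deflection under a unit load at E: L³/(3EI) = 41.67/EI.
The prop prevents deflection at E: R_E = δ_0/δ_{EE} = 572.9/41.67 = 13.75 kN.

R_E = 13.75 kN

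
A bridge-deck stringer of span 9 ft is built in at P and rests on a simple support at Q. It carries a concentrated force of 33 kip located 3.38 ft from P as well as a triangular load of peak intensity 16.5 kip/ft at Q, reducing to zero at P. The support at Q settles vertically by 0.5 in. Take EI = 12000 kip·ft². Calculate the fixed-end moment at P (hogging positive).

Remove the prop at Q; the released (primary) structure is a cantilever built in at P.
Downward deflection at the released point Q due to the loads:
  point load 33 at a = 3.38: Pa²(3L − a)/(6EI) = 1484/EI
  triangular load, peak 16.5 at the free end: 11w₀L⁴/(120EI) = 9924/EI
  δ_0 = 11408/EI
Tip deflection under a unit load at Q: L³/(3EI) = 243/EI.
With EI = 12000 kip·ft²: δ_0 = 0.95064 ft and δ_{QQ} = 0.02025 ft/kip.
Compatibility — the beam at Q must follow the support down by 0.04167 ft: δ_0 − R_Q·δ_{QQ} = 0.04167, so R_Q = (0.95064 − 0.04167)/0.02025 = 44.89 kip.
Moment equilibrium about P: M_P = Σ(load moments about P) − R_Q·L = 557 − 44.89×9 = 153.1 kip·ft.

M_P = 153.1 kip·ft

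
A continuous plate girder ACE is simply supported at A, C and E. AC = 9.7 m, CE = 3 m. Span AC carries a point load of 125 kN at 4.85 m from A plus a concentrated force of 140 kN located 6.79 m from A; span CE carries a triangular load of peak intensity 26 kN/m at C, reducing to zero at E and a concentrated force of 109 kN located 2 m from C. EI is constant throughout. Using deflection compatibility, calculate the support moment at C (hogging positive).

M_C = 373.9 kN·m

Release continuity at C by inserting a hinge; the redundant is the internal moment M_C. The primary structure is two simply-supported spans AC and CE.
End slopes at the hinge C, treating each span as simply supported:
  span AC: point load 125 at a = 4.85: Pab(L + a)/(6LEI) = 735.1/EI
  span AC: point load 140 at a = 6.79: Pab(L + a)/(6LEI) = 783.8/EI
  span CE: triangular load, peak 26: w₀L³/(45EI) = 15.6/EI
  span CE: point load 109 at a = 2: Pab(L + b)/(6LEI) = 48.44/EI
  relative rotation θ_0 = (1519 + 64.04)/EI = 1583/EI
A unit hogging moment at C produces rotation L₁/(3EI) + L₂/(3EI) = 4.233/EI.
Slope continuity at C: θ_0 = M_C·4.233/EI, so M_C = 1583/4.233 = 373.9 kN·m (hogging).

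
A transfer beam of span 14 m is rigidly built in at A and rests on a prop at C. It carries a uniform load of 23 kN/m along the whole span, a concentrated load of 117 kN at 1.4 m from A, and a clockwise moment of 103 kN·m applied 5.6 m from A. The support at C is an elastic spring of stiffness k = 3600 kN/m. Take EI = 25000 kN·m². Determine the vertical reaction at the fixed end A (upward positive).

Take the reaction at C as the redundant and release it; the primary structure is a cantilever fixed at A.
Primary-structure tip deflection at C by superposition:
  UDL 23: wL⁴/(8EI) = 110446/EI
  point load 117 at a = 1.4: Pa²(3L − a)/(6EI) = 1552/EI
  clockwise couple 103 at a = 5.6: M₀a(2L − a)/(2EI) = 6460/EI
  δ_0 = 118458/EI
Flexibility coefficient — unit upward force at C: δ_{CC} = L³/(3EI) = 914.7/EI.
With EI = 25000 kN·m²: δ_0 = 4.7383 m and δ_{CC} = 0.036587 m/kN.
Compatibility — the spring shortens by R_C/k under the reaction it provides: δ_0 − R_C·δ_{CC} = R_C/k. With 1/k = 0.000278 m/kN, R_C = δ_0 / (δ_{CC} + 1/k) = 4.7383 / (0.036587 + 0.000278) = 128.5 kN.
Vertical equilibrium: R_A = ΣP − R_C = 439 − 128.5 = 310.5 kN.

R_A = 310.5 kN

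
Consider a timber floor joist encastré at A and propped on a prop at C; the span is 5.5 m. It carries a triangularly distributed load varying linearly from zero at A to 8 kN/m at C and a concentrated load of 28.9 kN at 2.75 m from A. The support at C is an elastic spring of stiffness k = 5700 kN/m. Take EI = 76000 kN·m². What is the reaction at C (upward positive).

Remove the prop at C; the released (primary) structure is a cantilever built in at A.
Free-end deflection of the primary structure under the applied loading (downward +):
  triangular load, peak 8 at the free end: 11w₀L⁴/(120EI) = 671/EI
  point load 28.9 at a = 2.75: Pa²(3L − a)/(6EI) = 500.9/EI
  δ_0 = 1172/EI
Tip deflection under a unit load at C: L³/(3EI) = 55.46/EI.
With EI = 76000 kN·m²: δ_0 = 0.01542 m and δ_{CC} = 0.00073 m/kN.
Compatibility — the spring shortens by R_C/k under the reaction it provides: δ_0 − R_C·δ_{CC} = R_C/k. With 1/k = 0.000175 m/kN, R_C = δ_0 / (δ_{CC} + 1/k) = 0.01542 / (0.00073 + 0.000175) = 17.04 kN.

R_C = 17.04 kN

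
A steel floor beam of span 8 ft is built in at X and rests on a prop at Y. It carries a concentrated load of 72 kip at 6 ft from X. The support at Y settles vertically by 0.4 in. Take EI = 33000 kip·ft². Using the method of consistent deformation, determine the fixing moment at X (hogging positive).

M_X = 119.1 kip·ft

Release the roller at Y. Primary structure: cantilever fixed at X.
Downward deflection at the released point Y due to the loads:
  point load 72 at a = 6: Pa²(3L − a)/(6EI) = 7776/EI
Tip deflection under a unit load at Y: L³/(3EI) = 170.7/EI.
With EI = 33000 kip·ft²: δ_0 = 0.23564 ft and δ_{YY} = 0.005172 ft/kip.
Compatibility — the beam at Y must follow the support down by 0.03333 ft: δ_0 − R_Y·δ_{YY} = 0.03333, so R_Y = (0.23564 − 0.03333)/0.005172 = 39.12 kip.
Moment equilibrium about X: M_X = Σ(load moments about X) − R_Y·L = 432 − 39.12×8 = 119.1 kip·ft.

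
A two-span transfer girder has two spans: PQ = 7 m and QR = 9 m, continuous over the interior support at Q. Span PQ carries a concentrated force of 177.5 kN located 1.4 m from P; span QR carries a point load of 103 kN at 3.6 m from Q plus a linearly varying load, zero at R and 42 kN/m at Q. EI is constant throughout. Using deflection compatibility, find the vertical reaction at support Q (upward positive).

Insert a hinge at Q; M_Q is the redundant, and each span becomes simply supported.
Discontinuity in slope at Q on the released structure — sum the simple-span end rotations:
  span PQ: point load 177.5 at a = 1.4: Pab(L + a)/(6LEI) = 278.3/EI
  span QR: point load 103 at a = 3.6: Pab(L + b)/(6LEI) = 534/EI
  span QR: triangular load, peak 42: w₀L³/(45EI) = 680.4/EI
  relative rotation θ_0 = (278.3 + 1214)/EI = 1493/EI
A unit hogging moment at Q produces rotation L₁/(3EI) + L₂/(3EI) = 5.333/EI.
Compatibility: M_Q·(L₁+L₂)/(3EI) = θ_0, giving M_Q = 279.9 kN·m (hogging).
Span PQ, ΣM about P with M_Q applied at Q: R_Q^{PQ}·7 = 248.5 + 279.9, so R_Q^{PQ} = 75.48 kN and R_P = 177.5 − 75.48 = 102 kN.
Span QR, ΣM about R: R_Q^{QR}·9 = 1690 + 279.9, so R_Q^{QR} = 218.9 kN and R_R = 292 − 218.9 = 73.1 kN.
R_Q = 75.48 + 218.9 = 294.4 kN.

R_Q = 294.4 kN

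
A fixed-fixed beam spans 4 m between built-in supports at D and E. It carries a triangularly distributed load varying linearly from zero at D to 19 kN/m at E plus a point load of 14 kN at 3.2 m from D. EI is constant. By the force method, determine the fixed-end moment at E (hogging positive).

M_E = 22.37 kN·m

Release both end moments; the primary structure is a simply-supported span DE with redundants M_D and M_E.
On the primary (simply-supported) span, the end slopes from the loading are:
  at D: triangular load, peak 19: 7w₀L³/(360EI) = 23.64/EI
  at E: triangular load, peak 19: w₀L³/(45EI) = 27.02/EI
  at D: point load 14 at a = 3.2: Pab(L + b)/(6LEI) = 7.168/EI
  at E: point load 14 at a = 3.2: Pab(L + a)/(6LEI) = 10.75/EI
  θ_D0 = 30.81/EI,  θ_E0 = 37.77/EI
Flexibility coefficients: a unit moment at one end gives L/(3EI) there and L/(6EI) at the far end, so f₁₁ = f₂₂ = 1.333/EI and f₁₂ = f₂₁ = 0.6667/EI.
Compatibility — zero rotation at each built-in end:
  1.333 M_D + 0.6667 M_E = 30.81
  0.6667 M_D + 1.333 M_E = 37.77
Solving the pair gives M_D = 11.93 kN·m and M_E = 22.37 kN·m (hogging).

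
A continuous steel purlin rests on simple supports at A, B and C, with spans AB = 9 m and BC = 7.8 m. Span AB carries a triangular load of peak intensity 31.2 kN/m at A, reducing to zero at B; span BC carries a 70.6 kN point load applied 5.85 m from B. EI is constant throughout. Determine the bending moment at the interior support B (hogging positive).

Insert a hinge at B; M_B is the redundant, and each span becomes simply supported.
Discontinuity in slope at B on the released structure — sum the simple-span end rotations:
  span AB: triangular load, peak 31.2: 7w₀L³/(360EI) = 442.3/EI
  span BC: point load 70.6 at a = 5.85: Pab(L + b)/(6LEI) = 167.8/EI
  relative rotation θ_0 = (442.3 + 167.8)/EI = 610/EI
A unit hogging moment at B produces rotation L₁/(3EI) + L₂/(3EI) = 5.6/EI.
Compatibility: M_B·(L₁+L₂)/(3EI) = θ_0, giving M_B = 108.9 kN·m (hogging).

M_B = 108.9 kN·m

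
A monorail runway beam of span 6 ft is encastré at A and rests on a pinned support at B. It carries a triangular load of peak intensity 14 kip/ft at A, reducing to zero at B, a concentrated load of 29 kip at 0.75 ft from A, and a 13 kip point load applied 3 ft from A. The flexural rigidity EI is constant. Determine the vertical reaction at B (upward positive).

Release the roller at B. Primary structure: cantilever fixed at A.
Deflection at B on the released cantilever, summing each load's contribution:
  triangular load, peak 14 at the fixed end: w₀L⁴/(30EI) = 604.8/EI
  point load 29 at a = 0.75: Pa²(3L − a)/(6EI) = 46.9/EI
  point load 13 at a = 3: Pa²(3L − a)/(6EI) = 292.5/EI
  δ_0 = 944.2/EI
Flexibility coefficient — unit upward force at B: δ_{BB} = L³/(3EI) = 72/EI.
Compatibility at B: δ_0 − R_B·δ_{BB} = 0, so R_B = 944.2/72 = 13.11 kip.

R_B = 13.11 kip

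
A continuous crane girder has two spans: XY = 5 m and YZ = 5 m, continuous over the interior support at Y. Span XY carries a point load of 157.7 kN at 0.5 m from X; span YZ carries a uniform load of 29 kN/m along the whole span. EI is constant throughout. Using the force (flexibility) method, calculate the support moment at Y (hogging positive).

Release continuity at Y by inserting a hinge; the redundant is the internal moment M_Y. The primary structure is two simply-supported spans XY and YZ.
Discontinuity in slope at Y on the released structure — sum the simple-span end rotations:
  span XY: point load 157.7 at a = 0.5: Pab(L + a)/(6LEI) = 65.05/EI
  span YZ: UDL 29: wL³/(24EI) = 151/EI
  relative rotation θ_0 = (65.05 + 151)/EI = 216.1/EI
A unit hogging moment at Y produces rotation L₁/(3EI) + L₂/(3EI) = 3.333/EI.
Slope continuity at Y: θ_0 = M_Y·3.333/EI, so M_Y = 216.1/3.333 = 64.83 kN·m (hogging).

M_Y = 64.83 kN·m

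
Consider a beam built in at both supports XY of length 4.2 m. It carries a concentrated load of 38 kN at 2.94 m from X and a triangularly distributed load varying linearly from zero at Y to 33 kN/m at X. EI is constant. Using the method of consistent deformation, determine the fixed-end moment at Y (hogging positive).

Take the two fixed-end moments M_X, M_Y as redundants; the released structure is the simple span XY.
Simple-span end rotations at X and Y under the given loads:
  at X: point load 38 at a = 2.94: Pab(L + b)/(6LEI) = 30.5/EI
  at Y: point load 38 at a = 2.94: Pab(L + a)/(6LEI) = 39.88/EI
  at X: triangular load, peak 33: w₀L³/(45EI) = 54.33/EI
  at Y: triangular load, peak 33: 7w₀L³/(360EI) = 47.54/EI
  θ_X0 = 84.83/EI,  θ_Y0 = 87.42/EI
Flexibility coefficients: a unit moment at one end gives L/(3EI) there and L/(6EI) at the far end, so f₁₁ = f₂₂ = 1.4/EI and f₁₂ = f₂₁ = 0.7/EI.
Compatibility — zero rotation at each built-in end:
  1.4 M_X + 0.7 M_Y = 84.83
  0.7 M_X + 1.4 M_Y = 87.42
Solving the pair gives M_X = 39.16 kN·m and M_Y = 42.87 kN·m (hogging).

M_Y = 42.87 kN·m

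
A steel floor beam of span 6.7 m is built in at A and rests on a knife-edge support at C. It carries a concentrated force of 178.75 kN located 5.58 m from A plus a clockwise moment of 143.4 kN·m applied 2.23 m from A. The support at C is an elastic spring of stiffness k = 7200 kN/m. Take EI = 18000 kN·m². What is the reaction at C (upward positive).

R_C = 148.5 kN

Take the reaction at C as the redundant and release it; the primary structure is a cantilever fixed at A.
Free-end deflection of the primary structure under the applied loading (downward +):
  point load 178.75 at a = 5.58: Pa²(3L − a)/(6EI) = 13469/EI
  clockwise couple 143.4 at a = 2.23: M₀a(2L − a)/(2EI) = 1786/EI
  δ_0 = 15255/EI
Flexibility coefficient — unit upward force at C: δ_{CC} = L³/(3EI) = 100.3/EI.
With EI = 18000 kN·m²: δ_0 = 0.84749 m and δ_{CC} = 0.00557 m/kN.
Compatibility — the spring shortens by R_C/k under the reaction it provides: δ_0 − R_C·δ_{CC} = R_C/k. With 1/k = 0.000139 m/kN, R_C = δ_0 / (δ_{CC} + 1/k) = 0.84749 / (0.00557 + 0.000139) = 148.5 kN.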